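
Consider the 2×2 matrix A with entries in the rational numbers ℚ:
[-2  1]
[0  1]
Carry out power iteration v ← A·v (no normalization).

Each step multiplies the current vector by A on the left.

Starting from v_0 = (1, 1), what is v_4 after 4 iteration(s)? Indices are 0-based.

v_0 = (1, 1).
v_1 = A·v_0 = (-1, 1).
v_2 = A·v_1 = (3, 1).
v_3 = A·v_2 = (-5, 1).
v_4 = A·v_3 = (11, 1).

v_4 = (11, 1)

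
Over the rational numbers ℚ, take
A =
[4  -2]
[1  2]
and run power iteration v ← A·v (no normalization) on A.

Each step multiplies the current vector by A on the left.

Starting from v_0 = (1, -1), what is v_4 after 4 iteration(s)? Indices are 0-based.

v_4 = (316, 164)

v_0 = (1, -1).
v_1 = A·v_0 = (6, -1).
v_2 = A·v_1 = (26, 4).
v_3 = A·v_2 = (96, 34).
v_4 = A·v_3 = (316, 164).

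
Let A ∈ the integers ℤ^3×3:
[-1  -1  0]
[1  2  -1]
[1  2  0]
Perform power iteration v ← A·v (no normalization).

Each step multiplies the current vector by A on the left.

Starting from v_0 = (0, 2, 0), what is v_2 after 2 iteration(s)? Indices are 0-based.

v_0 = (0, 2, 0).
v_1 = A·v_0 = (-2, 4, 4).
v_2 = A·v_1 = (-2, 2, 6).

v_2 = (-2, 2, 6)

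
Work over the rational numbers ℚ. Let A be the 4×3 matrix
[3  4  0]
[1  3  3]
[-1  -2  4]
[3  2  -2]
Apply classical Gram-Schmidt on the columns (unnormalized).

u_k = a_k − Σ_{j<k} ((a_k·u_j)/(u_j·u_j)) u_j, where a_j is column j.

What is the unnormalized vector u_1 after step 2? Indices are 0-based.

Step 1: u_0 = a_0 = (3, 1, -1, 3).
Step 2: u_1 = a_1 − (23/20)·u_0 = (11/20, 37/20, -17/20, -29/20).

u_1 = (11/20, 37/20, -17/20, -29/20)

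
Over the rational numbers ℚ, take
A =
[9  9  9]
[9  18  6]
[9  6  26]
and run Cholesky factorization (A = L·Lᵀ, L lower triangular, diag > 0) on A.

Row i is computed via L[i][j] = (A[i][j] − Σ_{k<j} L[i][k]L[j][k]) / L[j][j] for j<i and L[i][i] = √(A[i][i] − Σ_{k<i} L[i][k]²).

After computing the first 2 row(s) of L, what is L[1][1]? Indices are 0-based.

Step 1: L[0][0] = √(9) = 3.
  L[1][0] = (9) / L[0][0] = 3.
Step 2: L[1][1] = √(9) = 3.

L[1][1] = 3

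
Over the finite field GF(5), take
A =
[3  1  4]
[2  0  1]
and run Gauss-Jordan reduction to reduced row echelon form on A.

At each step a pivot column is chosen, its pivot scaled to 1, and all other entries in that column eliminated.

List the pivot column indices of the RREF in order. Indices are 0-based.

pivot columns: 0, 1

pivot(0,0)=3: scale R0 → (1, 2, 3)
  clear (1,0): R1 −= (2)R0 → (0, 1, 0)
pivot(1,1)=1: scale R1 → (0, 1, 0)
  clear (0,1): R0 −= (2)R1 → (1, 0, 3)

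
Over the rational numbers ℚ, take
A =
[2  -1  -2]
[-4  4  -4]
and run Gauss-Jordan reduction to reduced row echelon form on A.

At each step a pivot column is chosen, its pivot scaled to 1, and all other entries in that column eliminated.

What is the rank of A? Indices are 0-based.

rank = 2

step 1: normalize row 0 (÷2) = (1, -1/2, -1)
  row 1: subtract -4×row0 = (0, 2, -8)
step 2: normalize row 1 (÷2) = (0, 1, -4)
  row 0: subtract -1/2×row1 = (1, 0, -3)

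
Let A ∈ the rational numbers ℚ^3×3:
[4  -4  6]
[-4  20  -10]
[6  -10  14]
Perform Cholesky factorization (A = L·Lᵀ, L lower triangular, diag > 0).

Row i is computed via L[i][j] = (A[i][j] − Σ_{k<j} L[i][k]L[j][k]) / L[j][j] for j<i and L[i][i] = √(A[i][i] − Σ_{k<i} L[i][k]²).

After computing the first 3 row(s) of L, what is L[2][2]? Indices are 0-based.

Step 1: L[0][0] = √(4) = 2.
  L[1][0] = (-4) / L[0][0] = -2.
Step 2: L[1][1] = √(16) = 4.
  L[2][0] = (6) / L[0][0] = 3.
  L[2][1] = (-4) / L[1][1] = -1.
Step 3: L[2][2] = √(4) = 2.

L[2][2] = 2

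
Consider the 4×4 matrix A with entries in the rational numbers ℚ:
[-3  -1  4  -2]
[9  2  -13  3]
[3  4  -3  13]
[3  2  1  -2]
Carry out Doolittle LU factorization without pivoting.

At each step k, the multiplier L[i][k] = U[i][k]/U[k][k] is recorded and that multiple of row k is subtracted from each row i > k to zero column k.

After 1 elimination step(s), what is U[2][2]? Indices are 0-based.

Step 1: pivot at (0,0) is -3.
  row1 ← row1 − (-3)·row0  ⇒  L[1][0]=-3, U row1=(0, -1, -1, -3)
  row2 ← row2 − (-1)·row0  ⇒  L[2][0]=-1, U row2=(0, 3, 1, 11)
  row3 ← row3 − (-1)·row0  ⇒  L[3][0]=-1, U row3=(0, 1, 5, -4)

U[2][2] = 1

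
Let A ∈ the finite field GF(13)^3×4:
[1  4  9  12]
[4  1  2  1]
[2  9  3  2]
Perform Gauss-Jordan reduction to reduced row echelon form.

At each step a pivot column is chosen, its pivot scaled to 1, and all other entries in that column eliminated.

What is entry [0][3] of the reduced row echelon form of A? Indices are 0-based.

pivot(0,0)=1: scale R0 → (1, 4, 9, 12)
  clear (1,0): R1 −= (4)R0 → (0, 11, 5, 5)
  clear (2,0): R2 −= (2)R0 → (0, 1, 11, 4)
pivot(1,1)=11: scale R1 → (0, 1, 4, 4)
  clear (0,1): R0 −= (4)R1 → (1, 0, 6, 9)
  clear (2,1): R2 −= (1)R1 → (0, 0, 7, 0)
pivot(2,2)=7: scale R2 → (0, 0, 1, 0)
  clear (0,2): R0 −= (6)R2 → (1, 0, 0, 9)
  clear (1,2): R1 −= (4)R2 → (0, 1, 0, 4)

M[0][3] = 9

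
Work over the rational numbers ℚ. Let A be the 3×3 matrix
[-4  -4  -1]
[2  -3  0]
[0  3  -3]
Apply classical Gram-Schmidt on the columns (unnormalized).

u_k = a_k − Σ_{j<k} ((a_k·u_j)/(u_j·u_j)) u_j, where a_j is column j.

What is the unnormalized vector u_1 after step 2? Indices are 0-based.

Step 1: u_0 = a_0 = (-4, 2, 0).
Step 2: u_1 = a_1 − (1/2)·u_0 = (-2, -4, 3).

u_1 = (-2, -4, 3)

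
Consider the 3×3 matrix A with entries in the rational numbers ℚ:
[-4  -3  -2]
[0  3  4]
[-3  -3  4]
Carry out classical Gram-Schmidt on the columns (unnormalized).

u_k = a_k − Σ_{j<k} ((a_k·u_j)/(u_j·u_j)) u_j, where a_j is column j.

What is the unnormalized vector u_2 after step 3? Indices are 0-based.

Step 1: u_0 = a_0 = (-4, 0, -3).
Step 2: u_1 = a_1 − (21/25)·u_0 = (9/25, 3, -12/25).
Step 3: u_2 = a_2 − (-4/25)·u_0 − (1)·u_1 = (-3, 1, 4).

u_2 = (-3, 1, 4)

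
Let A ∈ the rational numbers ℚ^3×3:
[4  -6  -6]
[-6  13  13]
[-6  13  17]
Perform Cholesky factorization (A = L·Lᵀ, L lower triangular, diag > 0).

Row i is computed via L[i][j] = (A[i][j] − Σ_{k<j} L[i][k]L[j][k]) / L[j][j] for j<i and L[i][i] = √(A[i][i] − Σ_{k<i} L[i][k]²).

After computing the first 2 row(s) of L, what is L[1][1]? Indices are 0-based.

L[1][1] = 2

Step 1: L[0][0] = √(4) = 2.
  L[1][0] = (-6) / L[0][0] = -3.
Step 2: L[1][1] = √(4) = 2.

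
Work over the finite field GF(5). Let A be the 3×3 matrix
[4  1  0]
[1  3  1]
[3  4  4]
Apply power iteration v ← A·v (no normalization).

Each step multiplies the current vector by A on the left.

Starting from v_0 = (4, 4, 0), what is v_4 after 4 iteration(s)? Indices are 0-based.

v_4 = (0, 1, 4)

v_0 = (4, 4, 0).
v_1 = A·v_0 = (0, 1, 3).
v_2 = A·v_1 = (1, 1, 1).
v_3 = A·v_2 = (0, 0, 1).
v_4 = A·v_3 = (0, 1, 4).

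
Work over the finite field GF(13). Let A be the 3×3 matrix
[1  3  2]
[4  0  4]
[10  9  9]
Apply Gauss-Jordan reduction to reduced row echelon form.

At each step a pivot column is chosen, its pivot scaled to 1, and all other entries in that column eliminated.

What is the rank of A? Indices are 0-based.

rank = 3

step 1: normalize row 0 (÷1) = (1, 3, 2)
  row 1: subtract 4×row0 = (0, 1, 9)
  row 2: subtract 10×row0 = (0, 5, 2)
step 2: normalize row 1 (÷1) = (0, 1, 9)
  row 0: subtract 3×row1 = (1, 0, 1)
  row 2: subtract 5×row1 = (0, 0, 9)
step 3: normalize row 2 (÷9) = (0, 0, 1)
  row 0: subtract 1×row2 = (1, 0, 0)
  row 1: subtract 9×row2 = (0, 1, 0)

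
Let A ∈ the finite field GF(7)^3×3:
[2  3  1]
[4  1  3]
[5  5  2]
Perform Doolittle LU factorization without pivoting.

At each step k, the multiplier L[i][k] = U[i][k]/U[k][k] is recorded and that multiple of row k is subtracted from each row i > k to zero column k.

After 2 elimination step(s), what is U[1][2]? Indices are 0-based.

U[1][2] = 1

Step 1: pivot at (0,0) is 2.
  row1 ← row1 − (2)·row0  ⇒  L[1][0]=2, U row1=(0, 2, 1)
  row2 ← row2 − (6)·row0  ⇒  L[2][0]=6, U row2=(0, 1, 3)
Step 2: pivot at (1,1) is 2.
  row2 ← row2 − (4)·row1  ⇒  L[2][1]=4, U row2=(0, 0, 6)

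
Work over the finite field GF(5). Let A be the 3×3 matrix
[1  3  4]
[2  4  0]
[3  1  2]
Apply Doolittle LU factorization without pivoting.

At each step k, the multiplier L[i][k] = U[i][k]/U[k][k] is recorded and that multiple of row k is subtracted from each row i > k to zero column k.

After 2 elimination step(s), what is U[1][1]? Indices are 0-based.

Step 1: pivot at (0,0) is 1.
  row1 ← row1 − (2)·row0  ⇒  L[1][0]=2, U row1=(0, 3, 2)
  row2 ← row2 − (3)·row0  ⇒  L[2][0]=3, U row2=(0, 2, 0)
Step 2: pivot at (1,1) is 3.
  row2 ← row2 − (4)·row1  ⇒  L[2][1]=4, U row2=(0, 0, 2)

U[1][1] = 3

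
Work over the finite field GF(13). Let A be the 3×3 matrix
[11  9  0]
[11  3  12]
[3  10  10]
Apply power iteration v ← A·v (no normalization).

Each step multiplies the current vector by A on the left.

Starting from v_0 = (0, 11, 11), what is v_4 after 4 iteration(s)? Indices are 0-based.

v_4 = (4, 6, 12)

v_0 = (0, 11, 11).
v_1 = A·v_0 = (8, 9, 12).
v_2 = A·v_1 = (0, 12, 0).
v_3 = A·v_2 = (4, 10, 3).
v_4 = A·v_3 = (4, 6, 12).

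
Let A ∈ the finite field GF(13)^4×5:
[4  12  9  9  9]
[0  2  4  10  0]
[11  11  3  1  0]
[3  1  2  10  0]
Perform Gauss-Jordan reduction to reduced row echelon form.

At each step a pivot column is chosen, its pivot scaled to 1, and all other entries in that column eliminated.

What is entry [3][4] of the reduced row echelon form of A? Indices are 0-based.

[1] R0 /= 4  ⇒  (1, 3, 12, 12, 12)
     R2 -= 11·R0  ⇒  (0, 4, 1, 12, 11)
     R3 -= 3·R0  ⇒  (0, 5, 5, 0, 3)
[2] R1 /= 2  ⇒  (0, 1, 2, 5, 0)
     R0 -= 3·R1  ⇒  (1, 0, 6, 10, 12)
     R2 -= 4·R1  ⇒  (0, 0, 6, 5, 11)
     R3 -= 5·R1  ⇒  (0, 0, 8, 1, 3)
[3] R2 /= 6  ⇒  (0, 0, 1, 3, 4)
     R0 -= 6·R2  ⇒  (1, 0, 0, 5, 1)
     R1 -= 2·R2  ⇒  (0, 1, 0, 12, 5)
     R3 -= 8·R2  ⇒  (0, 0, 0, 3, 10)
[4] R3 /= 3  ⇒  (0, 0, 0, 1, 12)
     R0 -= 5·R3  ⇒  (1, 0, 0, 0, 6)
     R1 -= 12·R3  ⇒  (0, 1, 0, 0, 4)
     R2 -= 3·R3  ⇒  (0, 0, 1, 0, 7)

M[3][4] = 12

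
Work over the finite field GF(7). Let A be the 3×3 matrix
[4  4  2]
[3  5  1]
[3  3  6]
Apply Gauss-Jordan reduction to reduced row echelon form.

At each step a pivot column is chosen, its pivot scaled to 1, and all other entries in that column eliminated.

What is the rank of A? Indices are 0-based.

rank = 3

pivot(0,0)=4: scale R0 → (1, 1, 4)
  clear (1,0): R1 −= (3)R0 → (0, 2, 3)
  clear (2,0): R2 −= (3)R0 → (0, 0, 1)
pivot(1,1)=2: scale R1 → (0, 1, 5)
  clear (0,1): R0 −= (1)R1 → (1, 0, 6)
pivot(2,2)=1: scale R2 → (0, 0, 1)
  clear (0,2): R0 −= (6)R2 → (1, 0, 0)
  clear (1,2): R1 −= (5)R2 → (0, 1, 0)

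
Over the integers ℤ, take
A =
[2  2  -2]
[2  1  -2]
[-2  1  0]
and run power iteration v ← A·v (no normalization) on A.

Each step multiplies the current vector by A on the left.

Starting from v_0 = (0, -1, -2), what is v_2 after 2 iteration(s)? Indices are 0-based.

v_2 = (12, 9, -1)

v_0 = (0, -1, -2).
v_1 = A·v_0 = (2, 3, -1).
v_2 = A·v_1 = (12, 9, -1).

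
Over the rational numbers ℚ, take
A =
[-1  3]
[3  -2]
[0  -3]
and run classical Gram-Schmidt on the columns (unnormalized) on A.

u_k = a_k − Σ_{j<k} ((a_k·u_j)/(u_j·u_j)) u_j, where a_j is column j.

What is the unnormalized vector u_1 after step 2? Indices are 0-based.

Step 1: u_0 = a_0 = (-1, 3, 0).
Step 2: u_1 = a_1 − (-9/10)·u_0 = (21/10, 7/10, -3).

u_1 = (21/10, 7/10, -3)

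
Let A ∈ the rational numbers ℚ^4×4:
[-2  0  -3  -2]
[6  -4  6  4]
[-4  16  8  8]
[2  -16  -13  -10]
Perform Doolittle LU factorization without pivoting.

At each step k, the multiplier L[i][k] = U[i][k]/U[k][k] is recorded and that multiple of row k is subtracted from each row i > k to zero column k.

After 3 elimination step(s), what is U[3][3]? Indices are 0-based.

[col 0] pivot -2
  R1 -= -3*R0 → (0, -4, -3, -2)  (L[1][0] := -3)
  R2 -= 2*R0 → (0, 16, 14, 12)  (L[2][0] := 2)
  R3 -= -1*R0 → (0, -16, -16, -12)  (L[3][0] := -1)
[col 1] pivot -4
  R2 -= -4*R1 → (0, 0, 2, 4)  (L[2][1] := -4)
  R3 -= 4*R1 → (0, 0, -4, -4)  (L[3][1] := 4)
[col 2] pivot 2
  R3 -= -2*R2 → (0, 0, 0, 4)  (L[3][2] := -2)

U[3][3] = 4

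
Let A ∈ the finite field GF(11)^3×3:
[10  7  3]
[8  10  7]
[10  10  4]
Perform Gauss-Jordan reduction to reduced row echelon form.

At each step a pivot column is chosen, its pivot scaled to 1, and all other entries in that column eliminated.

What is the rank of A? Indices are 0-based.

pivot(0,0)=10: scale R0 → (1, 4, 8)
  clear (1,0): R1 −= (8)R0 → (0, 0, 9)
  clear (2,0): R2 −= (10)R0 → (0, 3, 1)
pivot(1,1): swap R1↔R2
pivot(1,1)=3: scale R1 → (0, 1, 4)
  clear (0,1): R0 −= (4)R1 → (1, 0, 3)
pivot(2,2)=9: scale R2 → (0, 0, 1)
  clear (0,2): R0 −= (3)R2 → (1, 0, 0)
  clear (1,2): R1 −= (4)R2 → (0, 1, 0)

rank = 3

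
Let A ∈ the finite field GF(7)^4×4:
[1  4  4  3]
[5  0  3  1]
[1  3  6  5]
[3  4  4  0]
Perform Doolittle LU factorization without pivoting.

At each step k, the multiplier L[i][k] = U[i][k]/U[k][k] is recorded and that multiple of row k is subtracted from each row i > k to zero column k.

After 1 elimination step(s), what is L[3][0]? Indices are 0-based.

L[3][0] = 3

[col 0] pivot 1
  R1 -= 5*R0 → (0, 1, 4, 0)  (L[1][0] := 5)
  R2 -= 1*R0 → (0, 6, 2, 2)  (L[2][0] := 1)
  R3 -= 3*R0 → (0, 6, 6, 5)  (L[3][0] := 3)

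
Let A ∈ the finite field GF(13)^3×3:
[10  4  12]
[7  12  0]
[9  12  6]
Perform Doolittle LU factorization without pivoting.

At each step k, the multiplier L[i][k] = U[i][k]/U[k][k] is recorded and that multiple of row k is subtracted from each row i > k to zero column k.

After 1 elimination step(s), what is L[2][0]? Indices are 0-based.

L[2][0] = 10

Step 1: pivot at (0,0) is 10.
  row1 ← row1 − (2)·row0  ⇒  L[1][0]=2, U row1=(0, 4, 2)
  row2 ← row2 − (10)·row0  ⇒  L[2][0]=10, U row2=(0, 11, 3)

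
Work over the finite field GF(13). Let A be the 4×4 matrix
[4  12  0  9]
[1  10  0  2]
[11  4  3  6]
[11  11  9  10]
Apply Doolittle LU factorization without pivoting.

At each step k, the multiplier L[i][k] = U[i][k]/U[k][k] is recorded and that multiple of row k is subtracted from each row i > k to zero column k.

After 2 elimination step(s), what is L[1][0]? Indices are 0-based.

L[1][0] = 10

Step 1: pivot at (0,0) is 4.
  row1 ← row1 − (10)·row0  ⇒  L[1][0]=10, U row1=(0, 7, 0, 3)
  row2 ← row2 − (6)·row0  ⇒  L[2][0]=6, U row2=(0, 10, 3, 4)
  row3 ← row3 − (6)·row0  ⇒  L[3][0]=6, U row3=(0, 4, 9, 8)
Step 2: pivot at (1,1) is 7.
  row2 ← row2 − (7)·row1  ⇒  L[2][1]=7, U row2=(0, 0, 3, 9)
  row3 ← row3 − (8)·row1  ⇒  L[3][1]=8, U row3=(0, 0, 9, 10)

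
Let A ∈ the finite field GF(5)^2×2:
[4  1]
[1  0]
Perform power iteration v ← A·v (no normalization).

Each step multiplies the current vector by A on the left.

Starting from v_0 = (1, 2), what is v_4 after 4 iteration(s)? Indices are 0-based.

v_4 = (4, 1)

v_0 = (1, 2).
v_1 = A·v_0 = (1, 1).
v_2 = A·v_1 = (0, 1).
v_3 = A·v_2 = (1, 0).
v_4 = A·v_3 = (4, 1).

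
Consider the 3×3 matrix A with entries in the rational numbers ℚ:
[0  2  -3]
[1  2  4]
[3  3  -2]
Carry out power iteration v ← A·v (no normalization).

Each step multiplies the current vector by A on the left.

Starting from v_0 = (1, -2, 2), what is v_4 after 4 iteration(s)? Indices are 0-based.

v_0 = (1, -2, 2).
v_1 = A·v_0 = (-10, 5, -7).
v_2 = A·v_1 = (31, -28, -1).
v_3 = A·v_2 = (-53, -29, 11).
v_4 = A·v_3 = (-91, -67, -268).

v_4 = (-91, -67, -268)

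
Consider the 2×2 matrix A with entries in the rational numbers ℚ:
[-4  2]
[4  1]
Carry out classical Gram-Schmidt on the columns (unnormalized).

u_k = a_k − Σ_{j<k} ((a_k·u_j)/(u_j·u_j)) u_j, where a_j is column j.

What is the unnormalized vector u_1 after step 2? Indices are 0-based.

Step 1: u_0 = a_0 = (-4, 4).
Step 2: u_1 = a_1 − (-1/8)·u_0 = (3/2, 3/2).

u_1 = (3/2, 3/2)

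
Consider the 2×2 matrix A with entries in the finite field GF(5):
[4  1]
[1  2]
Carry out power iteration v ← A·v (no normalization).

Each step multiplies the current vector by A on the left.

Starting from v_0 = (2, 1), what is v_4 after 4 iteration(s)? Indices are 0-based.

v_0 = (2, 1).
v_1 = A·v_0 = (4, 4).
v_2 = A·v_1 = (0, 2).
v_3 = A·v_2 = (2, 4).
v_4 = A·v_3 = (2, 0).

v_4 = (2, 0)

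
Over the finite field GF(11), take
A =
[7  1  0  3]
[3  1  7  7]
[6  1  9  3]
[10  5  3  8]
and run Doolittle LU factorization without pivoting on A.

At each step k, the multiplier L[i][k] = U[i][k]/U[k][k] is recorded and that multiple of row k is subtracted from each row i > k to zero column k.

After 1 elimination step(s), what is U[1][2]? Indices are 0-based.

[col 0] pivot 7
  R1 -= 2*R0 → (0, 10, 7, 1)  (L[1][0] := 2)
  R2 -= 4*R0 → (0, 8, 9, 2)  (L[2][0] := 4)
  R3 -= 3*R0 → (0, 2, 3, 10)  (L[3][0] := 3)

U[1][2] = 7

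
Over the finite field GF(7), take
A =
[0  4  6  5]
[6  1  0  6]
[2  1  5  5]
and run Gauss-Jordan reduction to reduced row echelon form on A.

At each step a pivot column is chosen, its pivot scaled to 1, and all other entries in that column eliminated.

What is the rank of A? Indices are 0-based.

[1] R0 <-> R1
[1] R0 /= 6  ⇒  (1, 6, 0, 1)
     R2 -= 2·R0  ⇒  (0, 3, 5, 3)
[2] R1 /= 4  ⇒  (0, 1, 5, 3)
     R0 -= 6·R1  ⇒  (1, 0, 5, 4)
     R2 -= 3·R1  ⇒  (0, 0, 4, 1)
[3] R2 /= 4  ⇒  (0, 0, 1, 2)
     R0 -= 5·R2  ⇒  (1, 0, 0, 1)
     R1 -= 5·R2  ⇒  (0, 1, 0, 0)

rank = 3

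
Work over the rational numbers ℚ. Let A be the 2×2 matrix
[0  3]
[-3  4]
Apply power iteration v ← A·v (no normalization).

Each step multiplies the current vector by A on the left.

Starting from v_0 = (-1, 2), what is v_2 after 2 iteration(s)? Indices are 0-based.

v_2 = (33, 26)

v_0 = (-1, 2).
v_1 = A·v_0 = (6, 11).
v_2 = A·v_1 = (33, 26).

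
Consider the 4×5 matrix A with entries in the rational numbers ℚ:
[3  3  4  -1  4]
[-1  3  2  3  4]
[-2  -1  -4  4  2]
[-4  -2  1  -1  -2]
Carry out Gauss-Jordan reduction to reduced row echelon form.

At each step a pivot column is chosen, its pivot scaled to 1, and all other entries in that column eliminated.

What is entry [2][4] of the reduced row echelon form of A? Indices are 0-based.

[1] R0 /= 3  ⇒  (1, 1, 4/3, -1/3, 4/3)
     R1 -= -1·R0  ⇒  (0, 4, 10/3, 8/3, 16/3)
     R2 -= -2·R0  ⇒  (0, 1, -4/3, 10/3, 14/3)
     R3 -= -4·R0  ⇒  (0, 2, 19/3, -7/3, 10/3)
[2] R1 /= 4  ⇒  (0, 1, 5/6, 2/3, 4/3)
     R0 -= 1·R1  ⇒  (1, 0, 1/2, -1, 0)
     R2 -= 1·R1  ⇒  (0, 0, -13/6, 8/3, 10/3)
     R3 -= 2·R1  ⇒  (0, 0, 14/3, -11/3, 2/3)
[3] R2 /= -13/6  ⇒  (0, 0, 1, -16/13, -20/13)
     R0 -= 1/2·R2  ⇒  (1, 0, 0, -5/13, 10/13)
     R1 -= 5/6·R2  ⇒  (0, 1, 0, 22/13, 34/13)
     R3 -= 14/3·R2  ⇒  (0, 0, 0, 27/13, 102/13)
[4] R3 /= 27/13  ⇒  (0, 0, 0, 1, 34/9)
     R0 -= -5/13·R3  ⇒  (1, 0, 0, 0, 20/9)
     R1 -= 22/13·R3  ⇒  (0, 1, 0, 0, -34/9)
     R2 -= -16/13·R3  ⇒  (0, 0, 1, 0, 28/9)

M[2][4] = 28/9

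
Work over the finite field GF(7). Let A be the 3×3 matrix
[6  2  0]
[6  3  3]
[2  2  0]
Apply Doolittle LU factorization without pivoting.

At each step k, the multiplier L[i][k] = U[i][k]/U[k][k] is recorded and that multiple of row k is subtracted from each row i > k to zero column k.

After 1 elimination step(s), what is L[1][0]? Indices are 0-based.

k=0: U[0][0]=6
  eliminate (1,0): mult=1, new row 1: (0, 1, 3); set L[1][0]=1
  eliminate (2,0): mult=5, new row 2: (0, 6, 0); set L[2][0]=5

L[1][0] = 1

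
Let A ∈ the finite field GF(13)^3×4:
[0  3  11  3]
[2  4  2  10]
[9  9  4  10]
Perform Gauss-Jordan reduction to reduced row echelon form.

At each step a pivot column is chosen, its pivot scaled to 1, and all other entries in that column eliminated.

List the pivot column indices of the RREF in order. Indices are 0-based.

step 1: exchange rows 0,1
step 1: normalize row 0 (÷2) = (1, 2, 1, 5)
  row 2: subtract 9×row0 = (0, 4, 8, 4)
step 2: normalize row 1 (÷3) = (0, 1, 8, 1)
  row 0: subtract 2×row1 = (1, 0, 11, 3)
  row 2: subtract 4×row1 = (0, 0, 2, 0)
step 3: normalize row 2 (÷2) = (0, 0, 1, 0)
  row 0: subtract 11×row2 = (1, 0, 0, 3)
  row 1: subtract 8×row2 = (0, 1, 0, 1)

pivot columns: 0, 1, 2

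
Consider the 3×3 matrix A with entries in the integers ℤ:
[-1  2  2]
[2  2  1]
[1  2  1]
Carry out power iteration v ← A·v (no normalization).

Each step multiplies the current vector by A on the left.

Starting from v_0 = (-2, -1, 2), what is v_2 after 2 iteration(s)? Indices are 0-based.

v_2 = (-16, -2, -6)

v_0 = (-2, -1, 2).
v_1 = A·v_0 = (4, -4, -2).
v_2 = A·v_1 = (-16, -2, -6).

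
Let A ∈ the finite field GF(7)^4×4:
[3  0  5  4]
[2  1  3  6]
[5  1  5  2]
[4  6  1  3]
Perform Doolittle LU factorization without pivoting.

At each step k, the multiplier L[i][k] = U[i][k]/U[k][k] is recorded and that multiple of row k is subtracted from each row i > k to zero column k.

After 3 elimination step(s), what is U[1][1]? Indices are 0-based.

k=0: U[0][0]=3
  eliminate (1,0): mult=3, new row 1: (0, 1, 2, 1); set L[1][0]=3
  eliminate (2,0): mult=4, new row 2: (0, 1, 6, 0); set L[2][0]=4
  eliminate (3,0): mult=6, new row 3: (0, 6, 6, 0); set L[3][0]=6
k=1: U[1][1]=1
  eliminate (2,1): mult=1, new row 2: (0, 0, 4, 6); set L[2][1]=1
  eliminate (3,1): mult=6, new row 3: (0, 0, 1, 1); set L[3][1]=6
k=2: U[2][2]=4
  eliminate (3,2): mult=2, new row 3: (0, 0, 0, 3); set L[3][2]=2

U[1][1] = 1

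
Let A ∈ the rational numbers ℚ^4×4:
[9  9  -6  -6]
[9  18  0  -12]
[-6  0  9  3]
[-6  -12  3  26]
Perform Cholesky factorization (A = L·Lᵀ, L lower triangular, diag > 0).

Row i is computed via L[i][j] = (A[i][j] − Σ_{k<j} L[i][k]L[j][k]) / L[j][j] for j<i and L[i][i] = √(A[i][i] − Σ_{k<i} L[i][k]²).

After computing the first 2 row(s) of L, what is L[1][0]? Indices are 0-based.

Step 1: L[0][0] = √(9) = 3.
  L[1][0] = (9) / L[0][0] = 3.
Step 2: L[1][1] = √(9) = 3.

L[1][0] = 3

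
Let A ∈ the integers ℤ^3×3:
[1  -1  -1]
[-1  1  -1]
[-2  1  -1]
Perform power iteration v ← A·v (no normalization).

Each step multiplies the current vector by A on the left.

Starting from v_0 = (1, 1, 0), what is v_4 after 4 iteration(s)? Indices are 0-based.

v_4 = (2, 2, 3)

v_0 = (1, 1, 0).
v_1 = A·v_0 = (0, 0, -1).
v_2 = A·v_1 = (1, 1, 1).
v_3 = A·v_2 = (-1, -1, -2).
v_4 = A·v_3 = (2, 2, 3).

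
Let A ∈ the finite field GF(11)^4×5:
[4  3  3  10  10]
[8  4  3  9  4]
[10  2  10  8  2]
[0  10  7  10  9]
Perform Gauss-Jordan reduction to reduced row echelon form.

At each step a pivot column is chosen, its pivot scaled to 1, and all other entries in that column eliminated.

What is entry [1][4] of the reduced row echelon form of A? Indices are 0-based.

M[1][4] = 3

pivot(0,0)=4: scale R0 → (1, 9, 9, 8, 8)
  clear (1,0): R1 −= (8)R0 → (0, 9, 8, 0, 6)
  clear (2,0): R2 −= (10)R0 → (0, 0, 8, 5, 10)
pivot(1,1)=9: scale R1 → (0, 1, 7, 0, 8)
  clear (0,1): R0 −= (9)R1 → (1, 0, 1, 8, 2)
  clear (3,1): R3 −= (10)R1 → (0, 0, 3, 10, 6)
pivot(2,2)=8: scale R2 → (0, 0, 1, 2, 4)
  clear (0,2): R0 −= (1)R2 → (1, 0, 0, 6, 9)
  clear (1,2): R1 −= (7)R2 → (0, 1, 0, 8, 2)
  clear (3,2): R3 −= (3)R2 → (0, 0, 0, 4, 5)
pivot(3,3)=4: scale R3 → (0, 0, 0, 1, 4)
  clear (0,3): R0 −= (6)R3 → (1, 0, 0, 0, 7)
  clear (1,3): R1 −= (8)R3 → (0, 1, 0, 0, 3)
  clear (2,3): R2 −= (2)R3 → (0, 0, 1, 0, 7)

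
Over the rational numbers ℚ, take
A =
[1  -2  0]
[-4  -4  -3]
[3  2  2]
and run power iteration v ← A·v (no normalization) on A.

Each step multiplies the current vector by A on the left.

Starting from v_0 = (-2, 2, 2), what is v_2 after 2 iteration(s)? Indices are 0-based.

v_0 = (-2, 2, 2).
v_1 = A·v_0 = (-6, -6, 2).
v_2 = A·v_1 = (6, 42, -26).

v_2 = (6, 42, -26)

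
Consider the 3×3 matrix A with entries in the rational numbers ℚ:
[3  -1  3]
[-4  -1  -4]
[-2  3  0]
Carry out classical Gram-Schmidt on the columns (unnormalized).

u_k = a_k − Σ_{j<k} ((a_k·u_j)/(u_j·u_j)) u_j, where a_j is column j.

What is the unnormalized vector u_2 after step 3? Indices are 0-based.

Step 1: u_0 = a_0 = (3, -4, -2).
Step 2: u_1 = a_1 − (-5/29)·u_0 = (-14/29, -49/29, 77/29).
Step 3: u_2 = a_2 − (25/29)·u_0 − (11/21)·u_1 = (2/3, 1/3, 1/3).

u_2 = (2/3, 1/3, 1/3)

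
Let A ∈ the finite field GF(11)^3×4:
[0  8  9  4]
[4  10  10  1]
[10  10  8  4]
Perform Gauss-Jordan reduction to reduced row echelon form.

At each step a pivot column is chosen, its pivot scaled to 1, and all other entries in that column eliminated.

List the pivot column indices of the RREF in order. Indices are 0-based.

pivot columns: 0, 1, 2

pivot(0,0): swap R0↔R1
pivot(0,0)=4: scale R0 → (1, 8, 8, 3)
  clear (2,0): R2 −= (10)R0 → (0, 7, 5, 7)
pivot(1,1)=8: scale R1 → (0, 1, 8, 6)
  clear (0,1): R0 −= (8)R1 → (1, 0, 10, 10)
  clear (2,1): R2 −= (7)R1 → (0, 0, 4, 9)
pivot(2,2)=4: scale R2 → (0, 0, 1, 5)
  clear (0,2): R0 −= (10)R2 → (1, 0, 0, 4)
  clear (1,2): R1 −= (8)R2 → (0, 1, 0, 10)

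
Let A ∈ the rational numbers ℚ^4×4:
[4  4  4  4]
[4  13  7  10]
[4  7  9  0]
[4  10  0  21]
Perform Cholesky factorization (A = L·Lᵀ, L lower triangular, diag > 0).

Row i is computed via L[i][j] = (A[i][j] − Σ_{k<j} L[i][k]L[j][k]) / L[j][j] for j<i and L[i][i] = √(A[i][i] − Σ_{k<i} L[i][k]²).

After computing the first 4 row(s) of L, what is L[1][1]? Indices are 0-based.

Step 1: L[0][0] = √(4) = 2.
  L[1][0] = (4) / L[0][0] = 2.
Step 2: L[1][1] = √(9) = 3.
  L[2][0] = (4) / L[0][0] = 2.
  L[2][1] = (3) / L[1][1] = 1.
Step 3: L[2][2] = √(4) = 2.
  L[3][0] = (4) / L[0][0] = 2.
  L[3][1] = (6) / L[1][1] = 2.
  L[3][2] = (-6) / L[2][2] = -3.
Step 4: L[3][3] = √(4) = 2.

L[1][1] = 3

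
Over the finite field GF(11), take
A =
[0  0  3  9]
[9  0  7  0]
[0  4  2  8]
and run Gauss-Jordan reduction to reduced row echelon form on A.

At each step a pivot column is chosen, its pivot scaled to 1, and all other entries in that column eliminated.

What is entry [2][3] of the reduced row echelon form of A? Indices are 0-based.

M[2][3] = 3

[1] R0 <-> R1
[1] R0 /= 9  ⇒  (1, 0, 2, 0)
[2] R1 <-> R2
[2] R1 /= 4  ⇒  (0, 1, 6, 2)
[3] R2 /= 3  ⇒  (0, 0, 1, 3)
     R0 -= 2·R2  ⇒  (1, 0, 0, 5)
     R1 -= 6·R2  ⇒  (0, 1, 0, 6)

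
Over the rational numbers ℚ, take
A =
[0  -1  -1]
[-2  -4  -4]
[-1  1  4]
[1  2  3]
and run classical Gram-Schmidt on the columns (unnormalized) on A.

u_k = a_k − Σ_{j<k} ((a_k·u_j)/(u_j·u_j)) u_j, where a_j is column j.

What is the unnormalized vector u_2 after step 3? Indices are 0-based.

u_2 = (16/17, 14/51, 16/51, 44/51)

Step 1: u_0 = a_0 = (0, -2, -1, 1).
Step 2: u_1 = a_1 − (3/2)·u_0 = (-1, -1, 5/2, 1/2).
Step 3: u_2 = a_2 − (7/6)·u_0 − (33/17)·u_1 = (16/17, 14/51, 16/51, 44/51).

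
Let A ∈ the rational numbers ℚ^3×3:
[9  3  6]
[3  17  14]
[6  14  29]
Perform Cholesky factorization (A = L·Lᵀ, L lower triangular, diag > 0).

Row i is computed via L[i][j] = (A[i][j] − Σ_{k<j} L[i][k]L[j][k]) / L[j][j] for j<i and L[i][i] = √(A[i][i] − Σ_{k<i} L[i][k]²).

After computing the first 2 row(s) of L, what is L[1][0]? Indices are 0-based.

Step 1: L[0][0] = √(9) = 3.
  L[1][0] = (3) / L[0][0] = 1.
Step 2: L[1][1] = √(16) = 4.

L[1][0] = 1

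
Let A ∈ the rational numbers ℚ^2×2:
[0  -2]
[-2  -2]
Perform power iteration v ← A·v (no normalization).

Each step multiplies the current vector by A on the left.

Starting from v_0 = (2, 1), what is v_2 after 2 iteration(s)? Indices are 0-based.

v_2 = (12, 16)

v_0 = (2, 1).
v_1 = A·v_0 = (-2, -6).
v_2 = A·v_1 = (12, 16).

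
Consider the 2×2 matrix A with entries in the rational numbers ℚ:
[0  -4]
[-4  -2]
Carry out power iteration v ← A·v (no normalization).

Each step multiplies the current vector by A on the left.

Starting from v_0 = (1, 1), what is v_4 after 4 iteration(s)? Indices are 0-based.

v_0 = (1, 1).
v_1 = A·v_0 = (-4, -6).
v_2 = A·v_1 = (24, 28).
v_3 = A·v_2 = (-112, -152).
v_4 = A·v_3 = (608, 752).

v_4 = (608, 752)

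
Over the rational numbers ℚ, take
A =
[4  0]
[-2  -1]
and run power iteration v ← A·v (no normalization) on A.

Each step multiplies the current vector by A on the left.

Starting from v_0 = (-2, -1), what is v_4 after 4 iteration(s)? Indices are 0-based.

v_4 = (-512, 203)

v_0 = (-2, -1).
v_1 = A·v_0 = (-8, 5).
v_2 = A·v_1 = (-32, 11).
v_3 = A·v_2 = (-128, 53).
v_4 = A·v_3 = (-512, 203).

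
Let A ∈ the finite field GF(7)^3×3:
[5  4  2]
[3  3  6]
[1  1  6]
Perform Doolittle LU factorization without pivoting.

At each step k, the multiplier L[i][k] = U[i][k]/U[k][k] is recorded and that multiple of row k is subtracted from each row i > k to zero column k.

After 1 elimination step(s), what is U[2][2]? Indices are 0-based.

U[2][2] = 0

Step 1: pivot at (0,0) is 5.
  row1 ← row1 − (2)·row0  ⇒  L[1][0]=2, U row1=(0, 2, 2)
  row2 ← row2 − (3)·row0  ⇒  L[2][0]=3, U row2=(0, 3, 0)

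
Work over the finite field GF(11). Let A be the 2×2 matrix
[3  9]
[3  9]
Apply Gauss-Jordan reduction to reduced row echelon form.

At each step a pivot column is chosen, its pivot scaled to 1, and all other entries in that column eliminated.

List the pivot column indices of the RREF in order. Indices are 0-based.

pivot columns: 0

pivot(0,0)=3: scale R0 → (1, 3)
  clear (1,0): R1 −= (3)R0 → (0, 0)
col 1: no nonzero at/below row 1; advance.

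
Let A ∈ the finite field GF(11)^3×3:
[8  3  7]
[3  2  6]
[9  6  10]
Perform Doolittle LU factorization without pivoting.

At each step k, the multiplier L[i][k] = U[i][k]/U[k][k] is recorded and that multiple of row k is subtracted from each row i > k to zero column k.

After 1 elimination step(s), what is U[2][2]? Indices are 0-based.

U[2][2] = 9

[col 0] pivot 8
  R1 -= 10*R0 → (0, 5, 2)  (L[1][0] := 10)
  R2 -= 8*R0 → (0, 4, 9)  (L[2][0] := 8)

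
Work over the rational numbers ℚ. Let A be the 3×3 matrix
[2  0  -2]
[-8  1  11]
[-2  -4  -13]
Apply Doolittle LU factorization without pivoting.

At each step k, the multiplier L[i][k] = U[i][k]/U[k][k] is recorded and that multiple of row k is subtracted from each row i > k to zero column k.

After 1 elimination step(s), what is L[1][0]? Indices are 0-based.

k=0: U[0][0]=2
  eliminate (1,0): mult=-4, new row 1: (0, 1, 3); set L[1][0]=-4
  eliminate (2,0): mult=-1, new row 2: (0, -4, -15); set L[2][0]=-1

L[1][0] = -4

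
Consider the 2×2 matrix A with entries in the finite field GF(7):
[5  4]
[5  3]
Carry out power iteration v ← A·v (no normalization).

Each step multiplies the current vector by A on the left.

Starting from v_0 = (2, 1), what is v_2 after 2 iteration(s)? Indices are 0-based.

v_0 = (2, 1).
v_1 = A·v_0 = (0, 6).
v_2 = A·v_1 = (3, 4).

v_2 = (3, 4)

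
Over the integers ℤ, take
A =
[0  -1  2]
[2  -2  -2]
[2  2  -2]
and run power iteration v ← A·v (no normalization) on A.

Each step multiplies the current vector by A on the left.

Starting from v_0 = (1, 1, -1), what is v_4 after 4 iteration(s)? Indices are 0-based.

v_0 = (1, 1, -1).
v_1 = A·v_0 = (-3, 2, 6).
v_2 = A·v_1 = (10, -22, -14).
v_3 = A·v_2 = (-6, 92, 4).
v_4 = A·v_3 = (-84, -204, 164).

v_4 = (-84, -204, 164)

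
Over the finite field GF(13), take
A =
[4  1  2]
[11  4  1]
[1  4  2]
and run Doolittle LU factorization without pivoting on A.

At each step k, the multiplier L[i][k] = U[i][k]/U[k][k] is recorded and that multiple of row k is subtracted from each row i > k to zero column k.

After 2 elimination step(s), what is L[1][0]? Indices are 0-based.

Step 1: pivot at (0,0) is 4.
  row1 ← row1 − (6)·row0  ⇒  L[1][0]=6, U row1=(0, 11, 2)
  row2 ← row2 − (10)·row0  ⇒  L[2][0]=10, U row2=(0, 7, 8)
Step 2: pivot at (1,1) is 11.
  row2 ← row2 − (3)·row1  ⇒  L[2][1]=3, U row2=(0, 0, 2)

L[1][0] = 6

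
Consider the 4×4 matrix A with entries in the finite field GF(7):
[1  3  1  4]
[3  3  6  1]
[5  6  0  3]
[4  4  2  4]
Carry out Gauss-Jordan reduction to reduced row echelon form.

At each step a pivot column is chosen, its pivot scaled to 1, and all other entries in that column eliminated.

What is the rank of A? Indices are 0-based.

pivot(0,0)=1: scale R0 → (1, 3, 1, 4)
  clear (1,0): R1 −= (3)R0 → (0, 1, 3, 3)
  clear (2,0): R2 −= (5)R0 → (0, 5, 2, 4)
  clear (3,0): R3 −= (4)R0 → (0, 6, 5, 2)
pivot(1,1)=1: scale R1 → (0, 1, 3, 3)
  clear (0,1): R0 −= (3)R1 → (1, 0, 6, 2)
  clear (2,1): R2 −= (5)R1 → (0, 0, 1, 3)
  clear (3,1): R3 −= (6)R1 → (0, 0, 1, 5)
pivot(2,2)=1: scale R2 → (0, 0, 1, 3)
  clear (0,2): R0 −= (6)R2 → (1, 0, 0, 5)
  clear (1,2): R1 −= (3)R2 → (0, 1, 0, 1)
  clear (3,2): R3 −= (1)R2 → (0, 0, 0, 2)
pivot(3,3)=2: scale R3 → (0, 0, 0, 1)
  clear (0,3): R0 −= (5)R3 → (1, 0, 0, 0)
  clear (1,3): R1 −= (1)R3 → (0, 1, 0, 0)
  clear (2,3): R2 −= (3)R3 → (0, 0, 1, 0)

rank = 4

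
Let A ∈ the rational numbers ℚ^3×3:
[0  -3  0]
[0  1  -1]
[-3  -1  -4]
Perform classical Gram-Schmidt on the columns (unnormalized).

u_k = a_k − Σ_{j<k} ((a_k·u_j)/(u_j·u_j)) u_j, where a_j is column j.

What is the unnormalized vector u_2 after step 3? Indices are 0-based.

Step 1: u_0 = a_0 = (0, 0, -3).
Step 2: u_1 = a_1 − (1/3)·u_0 = (-3, 1, 0).
Step 3: u_2 = a_2 − (4/3)·u_0 − (-1/10)·u_1 = (-3/10, -9/10, 0).

u_2 = (-3/10, -9/10, 0)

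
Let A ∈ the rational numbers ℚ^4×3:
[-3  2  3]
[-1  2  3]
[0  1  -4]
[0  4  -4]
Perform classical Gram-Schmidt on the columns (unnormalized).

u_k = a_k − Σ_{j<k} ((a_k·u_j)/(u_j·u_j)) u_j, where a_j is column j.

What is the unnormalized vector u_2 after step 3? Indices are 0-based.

Step 1: u_0 = a_0 = (-3, -1, 0, 0).
Step 2: u_1 = a_1 − (-4/5)·u_0 = (-2/5, 6/5, 1, 4).
Step 3: u_2 = a_2 − (-6/5)·u_0 − (-88/93)·u_1 = (-91/93, 91/31, -284/93, -20/93).

u_2 = (-91/93, 91/31, -284/93, -20/93)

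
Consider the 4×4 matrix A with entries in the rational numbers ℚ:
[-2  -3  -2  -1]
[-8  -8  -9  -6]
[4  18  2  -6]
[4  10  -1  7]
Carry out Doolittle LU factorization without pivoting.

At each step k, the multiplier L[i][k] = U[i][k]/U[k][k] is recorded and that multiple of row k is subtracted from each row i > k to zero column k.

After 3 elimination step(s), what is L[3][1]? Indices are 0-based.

k=0: U[0][0]=-2
  eliminate (1,0): mult=4, new row 1: (0, 4, -1, -2); set L[1][0]=4
  eliminate (2,0): mult=-2, new row 2: (0, 12, -2, -8); set L[2][0]=-2
  eliminate (3,0): mult=-2, new row 3: (0, 4, -5, 5); set L[3][0]=-2
k=1: U[1][1]=4
  eliminate (2,1): mult=3, new row 2: (0, 0, 1, -2); set L[2][1]=3
  eliminate (3,1): mult=1, new row 3: (0, 0, -4, 7); set L[3][1]=1
k=2: U[2][2]=1
  eliminate (3,2): mult=-4, new row 3: (0, 0, 0, -1); set L[3][2]=-4

L[3][1] = 1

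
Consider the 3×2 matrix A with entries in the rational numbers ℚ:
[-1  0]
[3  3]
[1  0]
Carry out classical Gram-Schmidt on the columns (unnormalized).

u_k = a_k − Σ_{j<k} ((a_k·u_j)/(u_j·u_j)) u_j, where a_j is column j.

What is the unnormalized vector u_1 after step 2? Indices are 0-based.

Step 1: u_0 = a_0 = (-1, 3, 1).
Step 2: u_1 = a_1 − (9/11)·u_0 = (9/11, 6/11, -9/11).

u_1 = (9/11, 6/11, -9/11)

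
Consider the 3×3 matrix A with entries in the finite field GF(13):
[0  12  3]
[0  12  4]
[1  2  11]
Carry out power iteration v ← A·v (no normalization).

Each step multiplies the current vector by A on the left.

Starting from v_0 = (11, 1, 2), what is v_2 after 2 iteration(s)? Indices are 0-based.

v_2 = (7, 3, 1)

v_0 = (11, 1, 2).
v_1 = A·v_0 = (5, 7, 9).
v_2 = A·v_1 = (7, 3, 1).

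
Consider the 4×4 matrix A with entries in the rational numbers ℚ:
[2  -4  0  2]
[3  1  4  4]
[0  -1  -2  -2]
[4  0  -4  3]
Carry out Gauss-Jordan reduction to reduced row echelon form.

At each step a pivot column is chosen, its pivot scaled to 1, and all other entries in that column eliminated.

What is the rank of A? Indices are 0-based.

rank = 4

[1] R0 /= 2  ⇒  (1, -2, 0, 1)
     R1 -= 3·R0  ⇒  (0, 7, 4, 1)
     R3 -= 4·R0  ⇒  (0, 8, -4, -1)
[2] R1 /= 7  ⇒  (0, 1, 4/7, 1/7)
     R0 -= -2·R1  ⇒  (1, 0, 8/7, 9/7)
     R2 -= -1·R1  ⇒  (0, 0, -10/7, -13/7)
     R3 -= 8·R1  ⇒  (0, 0, -60/7, -15/7)
[3] R2 /= -10/7  ⇒  (0, 0, 1, 13/10)
     R0 -= 8/7·R2  ⇒  (1, 0, 0, -1/5)
     R1 -= 4/7·R2  ⇒  (0, 1, 0, -3/5)
     R3 -= -60/7·R2  ⇒  (0, 0, 0, 9)
[4] R3 /= 9  ⇒  (0, 0, 0, 1)
     R0 -= -1/5·R3  ⇒  (1, 0, 0, 0)
     R1 -= -3/5·R3  ⇒  (0, 1, 0, 0)
     R2 -= 13/10·R3  ⇒  (0, 0, 1, 0)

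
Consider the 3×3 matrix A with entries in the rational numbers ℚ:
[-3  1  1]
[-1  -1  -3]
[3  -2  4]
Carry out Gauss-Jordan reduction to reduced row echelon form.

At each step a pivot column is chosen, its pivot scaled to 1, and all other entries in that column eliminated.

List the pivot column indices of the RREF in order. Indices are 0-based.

pivot(0,0)=-3: scale R0 → (1, -1/3, -1/3)
  clear (1,0): R1 −= (-1)R0 → (0, -4/3, -10/3)
  clear (2,0): R2 −= (3)R0 → (0, -1, 5)
pivot(1,1)=-4/3: scale R1 → (0, 1, 5/2)
  clear (0,1): R0 −= (-1/3)R1 → (1, 0, 1/2)
  clear (2,1): R2 −= (-1)R1 → (0, 0, 15/2)
pivot(2,2)=15/2: scale R2 → (0, 0, 1)
  clear (0,2): R0 −= (1/2)R2 → (1, 0, 0)
  clear (1,2): R1 −= (5/2)R2 → (0, 1, 0)

pivot columns: 0, 1, 2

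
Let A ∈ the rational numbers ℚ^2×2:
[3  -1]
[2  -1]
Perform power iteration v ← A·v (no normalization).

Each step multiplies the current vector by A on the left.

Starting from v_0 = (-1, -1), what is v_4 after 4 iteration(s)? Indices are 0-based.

v_0 = (-1, -1).
v_1 = A·v_0 = (-2, -1).
v_2 = A·v_1 = (-5, -3).
v_3 = A·v_2 = (-12, -7).
v_4 = A·v_3 = (-29, -17).

v_4 = (-29, -17)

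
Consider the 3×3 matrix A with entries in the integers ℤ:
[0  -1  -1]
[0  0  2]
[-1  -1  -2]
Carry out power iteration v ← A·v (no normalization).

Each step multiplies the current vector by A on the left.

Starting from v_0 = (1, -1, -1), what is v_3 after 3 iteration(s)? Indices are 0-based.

v_0 = (1, -1, -1).
v_1 = A·v_0 = (2, -2, 2).
v_2 = A·v_1 = (0, 4, -4).
v_3 = A·v_2 = (0, -8, 4).

v_3 = (0, -8, 4)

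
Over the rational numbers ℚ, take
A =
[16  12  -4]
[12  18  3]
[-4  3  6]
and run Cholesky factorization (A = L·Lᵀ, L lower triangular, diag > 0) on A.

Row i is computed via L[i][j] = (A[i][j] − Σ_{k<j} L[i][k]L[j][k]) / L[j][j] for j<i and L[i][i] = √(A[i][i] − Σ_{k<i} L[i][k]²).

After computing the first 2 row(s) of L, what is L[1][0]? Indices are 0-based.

L[1][0] = 3

Step 1: L[0][0] = √(16) = 4.
  L[1][0] = (12) / L[0][0] = 3.
Step 2: L[1][1] = √(9) = 3.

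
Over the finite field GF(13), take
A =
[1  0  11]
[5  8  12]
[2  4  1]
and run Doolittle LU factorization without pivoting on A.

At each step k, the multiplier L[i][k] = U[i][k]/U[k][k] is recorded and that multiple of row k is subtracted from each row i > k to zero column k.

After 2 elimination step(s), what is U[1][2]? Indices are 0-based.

U[1][2] = 9

Step 1: pivot at (0,0) is 1.
  row1 ← row1 − (5)·row0  ⇒  L[1][0]=5, U row1=(0, 8, 9)
  row2 ← row2 − (2)·row0  ⇒  L[2][0]=2, U row2=(0, 4, 5)
Step 2: pivot at (1,1) is 8.
  row2 ← row2 − (7)·row1  ⇒  L[2][1]=7, U row2=(0, 0, 7)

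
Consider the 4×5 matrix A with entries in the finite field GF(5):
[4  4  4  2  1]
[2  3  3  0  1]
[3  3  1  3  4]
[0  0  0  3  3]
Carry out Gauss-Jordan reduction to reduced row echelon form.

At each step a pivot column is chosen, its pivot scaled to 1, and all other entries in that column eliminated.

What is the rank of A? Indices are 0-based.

rank = 4

[1] R0 /= 4  ⇒  (1, 1, 1, 3, 4)
     R1 -= 2·R0  ⇒  (0, 1, 1, 4, 3)
     R2 -= 3·R0  ⇒  (0, 0, 3, 4, 2)
[2] R1 /= 1  ⇒  (0, 1, 1, 4, 3)
     R0 -= 1·R1  ⇒  (1, 0, 0, 4, 1)
[3] R2 /= 3  ⇒  (0, 0, 1, 3, 4)
     R1 -= 1·R2  ⇒  (0, 1, 0, 1, 4)
[4] R3 /= 3  ⇒  (0, 0, 0, 1, 1)
     R0 -= 4·R3  ⇒  (1, 0, 0, 0, 2)
     R1 -= 1·R3  ⇒  (0, 1, 0, 0, 3)
     R2 -= 3·R3  ⇒  (0, 0, 1, 0, 1)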